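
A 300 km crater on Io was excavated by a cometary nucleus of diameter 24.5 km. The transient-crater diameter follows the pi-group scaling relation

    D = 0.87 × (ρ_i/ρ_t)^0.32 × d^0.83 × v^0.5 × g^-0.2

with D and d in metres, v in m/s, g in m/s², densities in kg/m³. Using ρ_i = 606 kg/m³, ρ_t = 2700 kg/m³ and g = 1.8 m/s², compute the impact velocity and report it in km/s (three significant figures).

v ≈ 20.3 km/s

Rearranging for v: v = [D / (0.87 · (606/2700)^0.32 · 24500^0.83 · 1.8^-0.2)]^(1/0.5).
D = 300000 m.
(606/2700)^0.32 = 0.6199
24500^0.83 = 4395
1.8^-0.2 = 0.8891
Denominator = 0.87 × 0.6199 × 4395 × 0.8891 = 2107
D / 2107 = 300000 / 2107 = 142.4
v = 142.4^(1/0.5) = 142.4^2 = 20278 m/s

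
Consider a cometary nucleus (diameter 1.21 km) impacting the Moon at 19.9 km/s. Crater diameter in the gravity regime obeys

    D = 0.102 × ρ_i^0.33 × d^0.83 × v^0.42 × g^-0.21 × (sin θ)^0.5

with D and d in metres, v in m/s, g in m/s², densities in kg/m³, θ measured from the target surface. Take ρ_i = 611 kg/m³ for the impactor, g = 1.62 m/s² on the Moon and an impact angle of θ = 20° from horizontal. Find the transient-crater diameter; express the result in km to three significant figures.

In SI units: d = 1210 m, v = 19900 m/s.
ρ_i^0.33 = 611^0.33 = 8.306
d^0.83 = 1210^0.83 = 362.0
v^0.42 = 19900^0.42 = 63.90
g^-0.21 = 1.62^-0.21 = 0.9037
(sin 20°)^0.5 = 0.3420^0.5 = 0.5848
D = 0.102 × 8.306 × 362.0 × 63.90 × 0.9037 × 0.5848 = 10357 m
   = 10.36 km

D ≈ 10.4 km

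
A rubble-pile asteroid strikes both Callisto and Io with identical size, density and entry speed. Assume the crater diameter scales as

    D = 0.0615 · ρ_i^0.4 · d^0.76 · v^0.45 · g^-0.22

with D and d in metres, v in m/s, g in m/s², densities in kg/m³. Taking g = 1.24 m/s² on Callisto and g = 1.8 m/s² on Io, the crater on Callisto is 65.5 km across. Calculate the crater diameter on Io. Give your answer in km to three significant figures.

All impactor-dependent factors cancel in the ratio, leaving D_Io/D_Callisto = (g_Io/g_Callisto)^-0.22.
(1.8/1.24)^-0.22 = 1.452^-0.22 = 0.9212
D_Io = 0.9212 × 65.5 km = 60.3 km

D ≈ 60.3 km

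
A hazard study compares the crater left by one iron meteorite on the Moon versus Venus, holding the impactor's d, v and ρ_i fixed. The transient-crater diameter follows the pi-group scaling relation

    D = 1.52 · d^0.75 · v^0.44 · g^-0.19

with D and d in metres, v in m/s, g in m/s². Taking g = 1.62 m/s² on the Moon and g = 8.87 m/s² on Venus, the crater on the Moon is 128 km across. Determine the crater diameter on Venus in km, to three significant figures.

All impactor-dependent factors cancel in the ratio, leaving D_Venus/D_Moon = (g_Venus/g_Moon)^-0.19.
(8.87/1.62)^-0.19 = 5.475^-0.19 = 0.7239
D_Venus = 0.7239 × 128 km = 92.7 km

D ≈ 92.7 km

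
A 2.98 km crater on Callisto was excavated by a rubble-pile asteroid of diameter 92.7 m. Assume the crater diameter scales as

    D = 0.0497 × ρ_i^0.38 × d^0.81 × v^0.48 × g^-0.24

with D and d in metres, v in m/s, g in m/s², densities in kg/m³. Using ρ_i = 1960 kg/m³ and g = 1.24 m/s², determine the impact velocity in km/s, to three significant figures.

Rearranging for v: v = [D / (0.0497 · 1960^0.38 · 92.7^0.81 · 1.24^-0.24)]^(1/0.48).
D = 2980 m.
1960^0.38 = 17.83
92.7^0.81 = 39.20
1.24^-0.24 = 0.9497
Denominator = 0.0497 × 17.83 × 39.20 × 0.9497 = 32.99
D / 32.99 = 2980 / 32.99 = 90.33
v = 90.33^(1/0.48) = 90.33^2.0833 = 11874 m/s

v ≈ 11.9 km/s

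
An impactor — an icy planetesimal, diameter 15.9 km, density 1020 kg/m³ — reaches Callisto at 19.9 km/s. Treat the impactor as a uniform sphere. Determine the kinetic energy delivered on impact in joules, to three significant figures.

E ≈ 4.25 × 10^23 J

d = 15900 m; v = 19900 m/s.
Mass m = (π/6) ρ d³ = (π/6) × 1020 × (15900)³ = 2.147 × 10^15 kg
E = ½ m v² = 0.5 × 2.147 × 10^15 × (19900)² = 4.251 × 10^23 J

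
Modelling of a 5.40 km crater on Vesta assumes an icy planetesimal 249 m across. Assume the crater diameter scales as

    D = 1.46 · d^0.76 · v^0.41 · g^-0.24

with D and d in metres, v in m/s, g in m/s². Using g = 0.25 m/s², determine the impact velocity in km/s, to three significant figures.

v ≈ 8.10 km/s

Rearranging for v: v = [D / (1.46 · 249^0.76 · 0.25^-0.24)]^(1/0.41).
D = 5400 m.
249^0.76 = 66.24
0.25^-0.24 = 1.395
Denominator = 1.46 × 66.24 × 1.395 = 134.9
D / 134.9 = 5400 / 134.9 = 40.03
v = 40.03^(1/0.41) = 40.03^2.439 = 8095 m/s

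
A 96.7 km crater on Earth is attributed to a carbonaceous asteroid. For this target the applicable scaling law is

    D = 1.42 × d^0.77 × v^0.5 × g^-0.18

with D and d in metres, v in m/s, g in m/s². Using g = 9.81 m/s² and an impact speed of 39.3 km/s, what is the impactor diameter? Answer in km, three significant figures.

Rearranging for d: d = [D / (1.42 · 39300^0.5 · 9.81^-0.18)]^(1/0.77).
D = 96700 m.
39300^0.5 = 198.2
9.81^-0.18 = 0.6630
Denominator = 1.42 × 198.2 × 0.6630 = 186.6
D / 186.6 = 96700 / 186.6 = 518.2
d = 518.2^(1/0.77) = 518.2^1.2987 = 3352 m

d ≈ 3.35 km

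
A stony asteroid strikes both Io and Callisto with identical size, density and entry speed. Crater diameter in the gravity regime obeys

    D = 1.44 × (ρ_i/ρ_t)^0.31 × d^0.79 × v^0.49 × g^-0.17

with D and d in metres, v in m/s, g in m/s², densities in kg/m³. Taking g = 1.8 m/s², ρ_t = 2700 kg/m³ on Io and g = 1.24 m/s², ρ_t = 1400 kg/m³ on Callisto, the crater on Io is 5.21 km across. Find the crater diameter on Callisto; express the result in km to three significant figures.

D ≈ 6.80 km

The impactor-only factors (d, v, ρ_i) cancel in the ratio, leaving D_Callisto/D_Io = (g_Callisto/g_Io)^-0.17 · (ρ_t,Io/ρ_t,Callisto)^0.31.
(1.24/1.8)^-0.17 = 0.6889^-0.17 = 1.065
(2700/1400)^0.31 = 1.929^0.31 = 1.226
Ratio = 1.065 × 1.226 = 1.306
D_Callisto = 1.306 × 5.21 km = 6.80 km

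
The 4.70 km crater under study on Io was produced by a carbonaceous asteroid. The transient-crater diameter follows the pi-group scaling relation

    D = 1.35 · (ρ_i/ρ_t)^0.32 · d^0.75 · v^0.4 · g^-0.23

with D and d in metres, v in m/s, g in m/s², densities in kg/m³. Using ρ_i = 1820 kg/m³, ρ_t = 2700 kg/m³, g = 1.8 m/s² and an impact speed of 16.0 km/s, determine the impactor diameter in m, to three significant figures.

d ≈ 428 m

Rearranging for d: d = [D / (1.35 · (1820/2700)^0.32 · 16000^0.4 · 1.8^-0.23)]^(1/0.75).
D = 4700 m.
(1820/2700)^0.32 = 0.8814
16000^0.4 = 48.04
1.8^-0.23 = 0.8735
Denominator = 1.35 × 0.8814 × 48.04 × 0.8735 = 49.93
D / 49.93 = 4700 / 49.93 = 94.13
d = 94.13^(1/0.75) = 94.13^1.3333 = 428.1 m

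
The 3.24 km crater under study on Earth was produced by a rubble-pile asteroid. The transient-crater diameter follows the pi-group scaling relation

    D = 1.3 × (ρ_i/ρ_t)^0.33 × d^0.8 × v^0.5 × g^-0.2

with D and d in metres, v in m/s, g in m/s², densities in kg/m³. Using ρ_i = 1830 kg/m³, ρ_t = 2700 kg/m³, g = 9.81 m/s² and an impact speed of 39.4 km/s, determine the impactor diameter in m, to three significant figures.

d ≈ 49.1 m

Rearranging for d: d = [D / (1.3 · (1830/2700)^0.33 · 39400^0.5 · 9.81^-0.2)]^(1/0.8).
D = 3240 m.
(1830/2700)^0.33 = 0.8795
39400^0.5 = 198.5
9.81^-0.2 = 0.6334
Denominator = 1.3 × 0.8795 × 198.5 × 0.6334 = 143.8
D / 143.8 = 3240 / 143.8 = 22.53
d = 22.53^(1/0.8) = 22.53^1.25 = 49.09 m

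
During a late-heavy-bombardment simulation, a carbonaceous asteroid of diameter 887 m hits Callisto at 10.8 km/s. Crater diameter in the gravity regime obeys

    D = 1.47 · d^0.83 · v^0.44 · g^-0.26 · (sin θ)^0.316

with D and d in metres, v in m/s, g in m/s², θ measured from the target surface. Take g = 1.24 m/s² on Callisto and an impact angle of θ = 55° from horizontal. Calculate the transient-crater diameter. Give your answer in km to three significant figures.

In SI units: v = 10800 m/s.
d^0.83 = 887^0.83 = 279.8
v^0.44 = 10800^0.44 = 59.53
g^-0.26 = 1.24^-0.26 = 0.9456
(sin 55°)^0.316 = 0.8192^0.316 = 0.9389
D = 1.47 × 279.8 × 59.53 × 0.9456 × 0.9389 = 21738 m
   = 21.74 km

D ≈ 21.7 km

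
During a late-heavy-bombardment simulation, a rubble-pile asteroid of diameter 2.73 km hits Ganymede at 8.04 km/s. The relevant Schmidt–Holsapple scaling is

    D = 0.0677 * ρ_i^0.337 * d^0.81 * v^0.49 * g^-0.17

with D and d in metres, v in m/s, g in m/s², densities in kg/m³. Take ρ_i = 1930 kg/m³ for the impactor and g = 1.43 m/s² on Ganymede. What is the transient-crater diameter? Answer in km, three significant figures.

In SI units: d = 2730 m, v = 8040 m/s.
ρ_i^0.337 = 1930^0.337 = 12.80
d^0.81 = 2730^0.81 = 607.1
v^0.49 = 8040^0.49 = 81.96
g^-0.17 = 1.43^-0.17 = 0.9410
D = 0.0677 × 12.80 × 607.1 × 81.96 × 0.9410 = 40574 m
   = 40.57 km

D ≈ 40.6 km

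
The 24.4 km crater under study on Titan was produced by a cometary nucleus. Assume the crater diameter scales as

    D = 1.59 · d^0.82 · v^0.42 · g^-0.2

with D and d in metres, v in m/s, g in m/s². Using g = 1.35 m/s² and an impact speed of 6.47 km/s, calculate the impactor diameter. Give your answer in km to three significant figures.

d ≈ 1.53 km

Rearranging for d: d = [D / (1.59 · 6470^0.42 · 1.35^-0.2)]^(1/0.82).
D = 24400 m.
6470^0.42 = 39.86
1.35^-0.2 = 0.9417
Denominator = 1.59 × 39.86 × 0.9417 = 59.68
D / 59.68 = 24400 / 59.68 = 408.8
d = 408.8^(1/0.82) = 408.8^1.2195 = 1530 m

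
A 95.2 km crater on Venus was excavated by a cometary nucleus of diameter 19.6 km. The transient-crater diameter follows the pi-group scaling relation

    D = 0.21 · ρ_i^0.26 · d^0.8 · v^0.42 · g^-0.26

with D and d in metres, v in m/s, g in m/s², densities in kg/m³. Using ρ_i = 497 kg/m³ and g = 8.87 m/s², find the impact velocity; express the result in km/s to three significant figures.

v ≈ 16.2 km/s

Rearranging for v: v = [D / (0.21 · 497^0.26 · 19600^0.8 · 8.87^-0.26)]^(1/0.42).
D = 95200 m.
497^0.26 = 5.024
19600^0.8 = 2715
8.87^-0.26 = 0.5669
Denominator = 0.21 × 5.024 × 2715 × 0.5669 = 1624
D / 1624 = 95200 / 1624 = 58.62
v = 58.62^(1/0.42) = 58.62^2.381 = 16208 m/s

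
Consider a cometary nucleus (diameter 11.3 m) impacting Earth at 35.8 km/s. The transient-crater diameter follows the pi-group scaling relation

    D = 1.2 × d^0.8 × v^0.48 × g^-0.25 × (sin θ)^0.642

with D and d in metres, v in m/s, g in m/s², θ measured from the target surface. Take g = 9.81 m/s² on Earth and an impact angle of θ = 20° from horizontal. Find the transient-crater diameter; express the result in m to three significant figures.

D ≈ 363 m

In SI units: v = 35800 m/s.
d^0.8 = 11.3^0.8 = 6.958
v^0.48 = 35800^0.48 = 153.4
g^-0.25 = 9.81^-0.25 = 0.5650
(sin 20°)^0.642 = 0.3420^0.642 = 0.5022
D = 1.2 × 6.958 × 153.4 × 0.5650 × 0.5022 = 363.4 m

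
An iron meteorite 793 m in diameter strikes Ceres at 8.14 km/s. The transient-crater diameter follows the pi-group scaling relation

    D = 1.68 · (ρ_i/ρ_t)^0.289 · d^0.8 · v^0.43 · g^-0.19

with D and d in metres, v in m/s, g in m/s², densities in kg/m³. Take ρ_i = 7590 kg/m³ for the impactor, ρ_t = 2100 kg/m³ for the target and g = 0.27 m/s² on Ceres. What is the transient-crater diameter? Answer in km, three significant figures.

D ≈ 31.3 km

In SI units: v = 8140 m/s.
(ρ_i/ρ_t)^0.289 = (7590/2100)^0.289 = 1.450
d^0.8 = 793^0.8 = 208.7
v^0.43 = 8140^0.43 = 48.04
g^-0.19 = 0.27^-0.19 = 1.282
D = 1.68 × 1.450 × 208.7 × 48.04 × 1.282 = 31311 m
   = 31.31 km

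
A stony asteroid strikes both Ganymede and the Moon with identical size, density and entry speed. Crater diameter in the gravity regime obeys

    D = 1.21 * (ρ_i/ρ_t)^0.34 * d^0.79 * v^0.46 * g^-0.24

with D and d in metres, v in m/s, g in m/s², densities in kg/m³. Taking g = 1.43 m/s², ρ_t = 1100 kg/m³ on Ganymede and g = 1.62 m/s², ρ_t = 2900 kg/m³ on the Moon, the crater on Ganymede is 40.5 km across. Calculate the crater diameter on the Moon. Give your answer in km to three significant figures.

The impactor-only factors (d, v, ρ_i) cancel in the ratio, leaving D_Moon/D_Ganymede = (g_Moon/g_Ganymede)^-0.24 · (ρ_t,Ganymede/ρ_t,Moon)^0.34.
(1.62/1.43)^-0.24 = 1.133^-0.24 = 0.9705
(1100/2900)^0.34 = 0.3793^0.34 = 0.7192
Ratio = 0.9705 × 0.7192 = 0.6980
D_Moon = 0.6980 × 40.5 km = 28.3 km

D ≈ 28.3 km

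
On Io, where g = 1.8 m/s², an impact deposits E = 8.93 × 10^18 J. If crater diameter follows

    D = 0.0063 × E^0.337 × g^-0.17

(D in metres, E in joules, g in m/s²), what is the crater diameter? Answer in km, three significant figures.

D ≈ 13.9 km

E^0.337 = (8.93 × 10^18)^0.337 = 2.435 × 10^6
g^-0.17 = 1.8^-0.17 = 0.9049
D = 0.0063 × 2.435 × 10^6 × 0.9049 = 13882 m
   = 13.88 km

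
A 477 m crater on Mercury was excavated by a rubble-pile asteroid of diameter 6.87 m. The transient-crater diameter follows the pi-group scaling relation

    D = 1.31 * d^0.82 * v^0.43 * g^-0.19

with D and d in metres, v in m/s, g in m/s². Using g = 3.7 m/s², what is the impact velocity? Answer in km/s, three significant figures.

v ≈ 40.9 km/s

Rearranging for v: v = [D / (1.31 · 6.87^0.82 · 3.7^-0.19)]^(1/0.43).
6.87^0.82 = 4.856
3.7^-0.19 = 0.7799
Denominator = 1.31 × 4.856 × 0.7799 = 4.961
D / 4.961 = 477 / 4.961 = 96.15
v = 96.15^(1/0.43) = 96.15^2.3256 = 40883 m/s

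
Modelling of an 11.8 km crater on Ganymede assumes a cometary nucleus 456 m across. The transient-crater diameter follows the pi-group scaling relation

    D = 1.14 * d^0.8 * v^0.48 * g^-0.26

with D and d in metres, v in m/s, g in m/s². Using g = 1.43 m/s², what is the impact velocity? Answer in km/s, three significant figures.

Rearranging for v: v = [D / (1.14 · 456^0.8 · 1.43^-0.26)]^(1/0.48).
D = 11800 m.
456^0.8 = 134.0
1.43^-0.26 = 0.9112
Denominator = 1.14 × 134.0 × 0.9112 = 139.2
D / 139.2 = 11800 / 139.2 = 84.77
v = 84.77^(1/0.48) = 84.77^2.0833 = 10402 m/s

v ≈ 10.4 km/s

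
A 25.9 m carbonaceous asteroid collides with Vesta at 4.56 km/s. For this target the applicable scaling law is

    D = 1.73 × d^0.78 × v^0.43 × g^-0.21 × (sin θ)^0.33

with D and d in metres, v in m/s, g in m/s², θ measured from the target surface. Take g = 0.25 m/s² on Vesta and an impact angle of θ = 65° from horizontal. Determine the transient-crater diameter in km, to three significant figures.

D ≈ 1.06 km

In SI units: v = 4560 m/s.
d^0.78 = 25.9^0.78 = 12.66
v^0.43 = 4560^0.43 = 37.44
g^-0.21 = 0.25^-0.21 = 1.338
(sin 65°)^0.33 = 0.9063^0.33 = 0.9681
D = 1.73 × 12.66 × 37.44 × 1.338 × 0.9681 = 1062 m
   = 1.062 km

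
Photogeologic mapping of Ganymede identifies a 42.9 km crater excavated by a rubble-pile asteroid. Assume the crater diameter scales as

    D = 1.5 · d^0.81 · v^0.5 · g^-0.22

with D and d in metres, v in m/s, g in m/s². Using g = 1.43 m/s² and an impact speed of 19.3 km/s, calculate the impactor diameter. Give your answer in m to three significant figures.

d ≈ 792 m

Rearranging for d: d = [D / (1.5 · 19300^0.5 · 1.43^-0.22)]^(1/0.81).
D = 42900 m.
19300^0.5 = 138.9
1.43^-0.22 = 0.9243
Denominator = 1.5 × 138.9 × 0.9243 = 192.6
D / 192.6 = 42900 / 192.6 = 222.7
d = 222.7^(1/0.81) = 222.7^1.2346 = 791.6 m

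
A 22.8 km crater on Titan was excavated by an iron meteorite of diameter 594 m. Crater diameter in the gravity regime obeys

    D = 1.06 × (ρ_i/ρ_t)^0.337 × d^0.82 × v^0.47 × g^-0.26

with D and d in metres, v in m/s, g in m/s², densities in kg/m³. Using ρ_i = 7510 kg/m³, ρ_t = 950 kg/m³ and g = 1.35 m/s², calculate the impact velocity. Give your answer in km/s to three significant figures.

Rearranging for v: v = [D / (1.06 · (7510/950)^0.337 · 594^0.82 · 1.35^-0.26)]^(1/0.47).
D = 22800 m.
(7510/950)^0.337 = 2.007
594^0.82 = 188.2
1.35^-0.26 = 0.9249
Denominator = 1.06 × 2.007 × 188.2 × 0.9249 = 370.3
D / 370.3 = 22800 / 370.3 = 61.57
v = 61.57^(1/0.47) = 61.57^2.1277 = 6416 m/s

v ≈ 6.42 km/s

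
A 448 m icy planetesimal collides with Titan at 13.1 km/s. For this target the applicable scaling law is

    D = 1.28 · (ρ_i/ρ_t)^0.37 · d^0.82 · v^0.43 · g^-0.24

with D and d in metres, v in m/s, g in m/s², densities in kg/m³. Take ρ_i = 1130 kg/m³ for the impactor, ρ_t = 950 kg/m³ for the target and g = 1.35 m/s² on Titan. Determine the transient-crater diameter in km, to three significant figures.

In SI units: v = 13100 m/s.
(ρ_i/ρ_t)^0.37 = (1130/950)^0.37 = 1.066
d^0.82 = 448^0.82 = 149.3
v^0.43 = 13100^0.43 = 58.94
g^-0.24 = 1.35^-0.24 = 0.9305
D = 1.28 × 1.066 × 149.3 × 58.94 × 0.9305 = 11173 m
   = 11.17 km

D ≈ 11.2 km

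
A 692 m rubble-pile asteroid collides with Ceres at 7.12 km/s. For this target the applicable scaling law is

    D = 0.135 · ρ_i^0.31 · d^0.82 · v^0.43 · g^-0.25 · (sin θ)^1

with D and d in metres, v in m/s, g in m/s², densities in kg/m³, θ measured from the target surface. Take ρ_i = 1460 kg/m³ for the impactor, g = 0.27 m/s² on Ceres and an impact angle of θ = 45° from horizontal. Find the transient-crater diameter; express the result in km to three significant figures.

In SI units: v = 7120 m/s.
ρ_i^0.31 = 1460^0.31 = 9.571
d^0.82 = 692^0.82 = 213.2
v^0.43 = 7120^0.43 = 45.35
g^-0.25 = 0.27^-0.25 = 1.387
(sin 45°)^1 = 0.7071^1 = 0.7071
D = 0.135 × 9.571 × 213.2 × 45.35 × 1.387 × 0.7071 = 12252 m
   = 12.25 km

D ≈ 12.3 km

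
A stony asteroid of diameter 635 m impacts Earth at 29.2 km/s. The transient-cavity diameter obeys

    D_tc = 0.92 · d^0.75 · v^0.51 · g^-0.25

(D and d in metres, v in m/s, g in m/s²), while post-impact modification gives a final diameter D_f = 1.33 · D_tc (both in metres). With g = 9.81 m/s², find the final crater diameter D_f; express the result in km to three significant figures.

v = 29200 m/s.
d^0.75 = 635^0.75 = 126.5
v^0.51 = 29200^0.51 = 189.4
g^-0.25 = 9.81^-0.25 = 0.5650
D_tc = 0.92 × 126.5 × 189.4 × 0.5650 = 12450 m
D_f = 1.33 × 12450 = 16558 m
     = 16.56 km

D_f ≈ 16.6 km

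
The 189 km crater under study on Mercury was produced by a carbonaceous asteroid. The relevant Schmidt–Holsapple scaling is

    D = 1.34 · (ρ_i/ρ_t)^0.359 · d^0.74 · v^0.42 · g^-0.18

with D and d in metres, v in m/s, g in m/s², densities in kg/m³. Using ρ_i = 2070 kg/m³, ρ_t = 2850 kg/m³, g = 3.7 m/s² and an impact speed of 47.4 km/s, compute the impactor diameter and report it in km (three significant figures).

Rearranging for d: d = [D / (1.34 · (2070/2850)^0.359 · 47400^0.42 · 3.7^-0.18)]^(1/0.74).
D = 189000 m.
(2070/2850)^0.359 = 0.8915
47400^0.42 = 92.01
3.7^-0.18 = 0.7902
Denominator = 1.34 × 0.8915 × 92.01 × 0.7902 = 86.86
D / 86.86 = 189000 / 86.86 = 2176
d = 2176^(1/0.74) = 2176^1.3514 = 32398 m

d ≈ 32.4 km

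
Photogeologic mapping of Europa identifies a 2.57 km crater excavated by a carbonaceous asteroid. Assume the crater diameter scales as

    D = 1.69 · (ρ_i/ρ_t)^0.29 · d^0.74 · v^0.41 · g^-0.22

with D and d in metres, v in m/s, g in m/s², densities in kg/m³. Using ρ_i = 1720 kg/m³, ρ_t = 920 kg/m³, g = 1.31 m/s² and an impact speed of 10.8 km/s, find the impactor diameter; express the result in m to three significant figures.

d ≈ 98.6 m

Rearranging for d: d = [D / (1.69 · (1720/920)^0.29 · 10800^0.41 · 1.31^-0.22)]^(1/0.74).
D = 2570 m.
(1720/920)^0.29 = 1.199
10800^0.41 = 45.05
1.31^-0.22 = 0.9423
Denominator = 1.69 × 1.199 × 45.05 × 0.9423 = 86.02
D / 86.02 = 2570 / 86.02 = 29.88
d = 29.88^(1/0.74) = 29.88^1.3514 = 98.59 m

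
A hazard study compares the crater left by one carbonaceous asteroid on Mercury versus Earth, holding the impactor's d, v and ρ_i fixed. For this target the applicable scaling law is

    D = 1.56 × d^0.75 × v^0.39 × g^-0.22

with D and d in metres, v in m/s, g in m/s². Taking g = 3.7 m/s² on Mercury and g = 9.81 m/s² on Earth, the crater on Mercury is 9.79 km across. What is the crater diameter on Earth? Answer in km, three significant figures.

D ≈ 7.90 km

All impactor-dependent factors cancel in the ratio, leaving D_Earth/D_Mercury = (g_Earth/g_Mercury)^-0.22.
(9.81/3.7)^-0.22 = 2.651^-0.22 = 0.8070
D_Earth = 0.8070 × 9.79 km = 7.90 km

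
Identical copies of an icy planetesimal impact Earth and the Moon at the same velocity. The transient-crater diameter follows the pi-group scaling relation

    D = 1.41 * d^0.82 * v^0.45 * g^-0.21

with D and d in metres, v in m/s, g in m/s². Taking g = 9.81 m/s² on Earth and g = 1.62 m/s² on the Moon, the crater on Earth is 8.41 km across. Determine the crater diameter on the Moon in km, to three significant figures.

D ≈ 12.3 km

All impactor-dependent factors cancel in the ratio, leaving D_Moon/D_Earth = (g_Moon/g_Earth)^-0.21.
(1.62/9.81)^-0.21 = 0.1651^-0.21 = 1.460
D_Moon = 1.460 × 8.41 km = 12.3 km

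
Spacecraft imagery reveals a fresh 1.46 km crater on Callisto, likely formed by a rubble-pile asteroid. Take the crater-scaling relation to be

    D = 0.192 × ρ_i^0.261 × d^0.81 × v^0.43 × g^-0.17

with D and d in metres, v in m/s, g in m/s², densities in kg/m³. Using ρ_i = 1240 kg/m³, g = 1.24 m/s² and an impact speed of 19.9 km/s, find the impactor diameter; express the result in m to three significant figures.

d ≈ 34.1 m

Rearranging for d: d = [D / (0.192 · 1240^0.261 · 19900^0.43 · 1.24^-0.17)]^(1/0.81).
D = 1460 m.
1240^0.261 = 6.418
19900^0.43 = 70.55
1.24^-0.17 = 0.9641
Denominator = 0.192 × 6.418 × 70.55 × 0.9641 = 83.81
D / 83.81 = 1460 / 83.81 = 17.42
d = 17.42^(1/0.81) = 17.42^1.2346 = 34.06 m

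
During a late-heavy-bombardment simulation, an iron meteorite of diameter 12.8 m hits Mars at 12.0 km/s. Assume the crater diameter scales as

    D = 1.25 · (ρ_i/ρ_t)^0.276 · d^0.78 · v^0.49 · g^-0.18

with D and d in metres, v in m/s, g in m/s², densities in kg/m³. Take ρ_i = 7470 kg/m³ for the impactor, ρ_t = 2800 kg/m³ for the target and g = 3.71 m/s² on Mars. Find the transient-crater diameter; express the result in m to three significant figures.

In SI units: v = 12000 m/s.
(ρ_i/ρ_t)^0.276 = (7470/2800)^0.276 = 1.311
d^0.78 = 12.8^0.78 = 7.305
v^0.49 = 12000^0.49 = 99.72
g^-0.18 = 3.71^-0.18 = 0.7898
D = 1.25 × 1.311 × 7.305 × 99.72 × 0.7898 = 942.8 m

D ≈ 943 m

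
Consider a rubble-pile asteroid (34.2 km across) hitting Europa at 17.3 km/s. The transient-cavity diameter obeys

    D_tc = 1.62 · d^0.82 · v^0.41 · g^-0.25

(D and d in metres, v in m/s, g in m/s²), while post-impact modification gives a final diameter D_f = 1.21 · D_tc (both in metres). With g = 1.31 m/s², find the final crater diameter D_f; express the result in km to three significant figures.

In SI: d = 34200 m, v = 17300 m/s.
d^0.82 = 34200^0.82 = 5223
v^0.41 = 17300^0.41 = 54.65
g^-0.25 = 1.31^-0.25 = 0.9347
D_tc = 1.62 × 5223 × 54.65 × 0.9347 = 4.322 × 10^5 m
D_f = 1.21 × 4.322 × 10^5 = 5.230 × 10^5 m
     = 523.0 km

D_f ≈ 523 km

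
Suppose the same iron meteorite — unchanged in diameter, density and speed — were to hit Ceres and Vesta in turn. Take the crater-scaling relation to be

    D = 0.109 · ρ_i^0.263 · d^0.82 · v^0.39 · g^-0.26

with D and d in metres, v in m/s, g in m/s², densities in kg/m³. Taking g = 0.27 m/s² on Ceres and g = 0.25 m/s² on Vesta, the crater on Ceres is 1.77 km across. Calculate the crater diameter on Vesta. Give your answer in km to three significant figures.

All impactor-dependent factors cancel in the ratio, leaving D_Vesta/D_Ceres = (g_Vesta/g_Ceres)^-0.26.
(0.25/0.27)^-0.26 = 0.9259^-0.26 = 1.020
D_Vesta = 1.020 × 1.77 km = 1.81 km

D ≈ 1.81 km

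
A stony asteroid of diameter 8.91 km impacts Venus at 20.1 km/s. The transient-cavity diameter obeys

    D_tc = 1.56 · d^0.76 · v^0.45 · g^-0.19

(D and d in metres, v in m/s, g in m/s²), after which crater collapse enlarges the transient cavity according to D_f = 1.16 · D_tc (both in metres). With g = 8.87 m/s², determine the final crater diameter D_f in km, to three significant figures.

D_f ≈ 104 km

In SI: d = 8910 m, v = 20100 m/s.
d^0.76 = 8910^0.76 = 1004
v^0.45 = 20100^0.45 = 86.38
g^-0.19 = 8.87^-0.19 = 0.6605
D_tc = 1.56 × 1004 × 86.38 × 0.6605 = 89360 m
D_f = 1.16 × 89360 = 1.037 × 10^5 m
     = 103.7 km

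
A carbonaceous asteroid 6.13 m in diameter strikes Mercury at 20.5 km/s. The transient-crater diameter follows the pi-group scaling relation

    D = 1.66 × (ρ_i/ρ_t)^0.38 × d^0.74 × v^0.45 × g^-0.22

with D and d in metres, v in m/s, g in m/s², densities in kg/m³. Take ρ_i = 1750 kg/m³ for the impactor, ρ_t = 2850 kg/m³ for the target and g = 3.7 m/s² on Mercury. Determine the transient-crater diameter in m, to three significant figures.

In SI units: v = 20500 m/s.
(ρ_i/ρ_t)^0.38 = (1750/2850)^0.38 = 0.8308
d^0.74 = 6.13^0.74 = 3.826
v^0.45 = 20500^0.45 = 87.15
g^-0.22 = 3.7^-0.22 = 0.7499
D = 1.66 × 0.8308 × 3.826 × 87.15 × 0.7499 = 344.8 m

D ≈ 345 m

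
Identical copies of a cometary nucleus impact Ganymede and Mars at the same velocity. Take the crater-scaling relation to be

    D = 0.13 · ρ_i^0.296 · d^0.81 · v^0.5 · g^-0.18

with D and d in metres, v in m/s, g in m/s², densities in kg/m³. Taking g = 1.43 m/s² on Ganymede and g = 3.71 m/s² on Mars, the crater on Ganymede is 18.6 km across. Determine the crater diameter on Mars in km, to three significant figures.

D ≈ 15.7 km

All impactor-dependent factors cancel in the ratio, leaving D_Mars/D_Ganymede = (g_Mars/g_Ganymede)^-0.18.
(3.71/1.43)^-0.18 = 2.594^-0.18 = 0.8423
D_Mars = 0.8423 × 18.6 km = 15.7 km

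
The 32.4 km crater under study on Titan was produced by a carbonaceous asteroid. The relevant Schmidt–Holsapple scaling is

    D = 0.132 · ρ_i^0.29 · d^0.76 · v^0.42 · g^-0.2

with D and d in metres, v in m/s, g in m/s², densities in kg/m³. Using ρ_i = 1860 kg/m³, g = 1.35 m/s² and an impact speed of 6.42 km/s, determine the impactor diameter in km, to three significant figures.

d ≈ 5.95 km

Rearranging for d: d = [D / (0.132 · 1860^0.29 · 6420^0.42 · 1.35^-0.2)]^(1/0.76).
D = 32400 m.
1860^0.29 = 8.875
6420^0.42 = 39.73
1.35^-0.2 = 0.9417
Denominator = 0.132 × 8.875 × 39.73 × 0.9417 = 43.83
D / 43.83 = 32400 / 43.83 = 739.2
d = 739.2^(1/0.76) = 739.2^1.3158 = 5953 m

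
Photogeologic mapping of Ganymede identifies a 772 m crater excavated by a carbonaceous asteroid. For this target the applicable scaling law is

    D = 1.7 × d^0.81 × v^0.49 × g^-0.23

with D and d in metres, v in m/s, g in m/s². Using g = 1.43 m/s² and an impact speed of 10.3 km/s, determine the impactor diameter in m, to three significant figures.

Rearranging for d: d = [D / (1.7 · 10300^0.49 · 1.43^-0.23)]^(1/0.81).
10300^0.49 = 92.53
1.43^-0.23 = 0.9210
Denominator = 1.7 × 92.53 × 0.9210 = 144.9
D / 144.9 = 772 / 144.9 = 5.328
d = 5.328^(1/0.81) = 5.328^1.2346 = 7.889 m

d ≈ 7.89 m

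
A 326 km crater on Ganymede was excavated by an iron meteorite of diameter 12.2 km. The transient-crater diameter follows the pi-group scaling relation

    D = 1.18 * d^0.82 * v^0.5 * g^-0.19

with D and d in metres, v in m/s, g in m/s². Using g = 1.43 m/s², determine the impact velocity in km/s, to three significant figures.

Rearranging for v: v = [D / (1.18 · 12200^0.82 · 1.43^-0.19)]^(1/0.5).
D = 326000 m.
12200^0.82 = 2243
1.43^-0.19 = 0.9343
Denominator = 1.18 × 2243 × 0.9343 = 2473
D / 2473 = 326000 / 2473 = 131.8
v = 131.8^(1/0.5) = 131.8^2 = 17371 m/s

v ≈ 17.4 km/s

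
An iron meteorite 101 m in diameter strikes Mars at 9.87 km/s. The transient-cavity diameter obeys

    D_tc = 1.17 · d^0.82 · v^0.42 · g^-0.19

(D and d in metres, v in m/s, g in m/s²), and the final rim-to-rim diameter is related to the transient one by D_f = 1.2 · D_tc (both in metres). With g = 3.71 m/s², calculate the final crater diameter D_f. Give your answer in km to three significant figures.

v = 9870 m/s.
d^0.82 = 101^0.82 = 44.01
v^0.42 = 9870^0.42 = 47.60
g^-0.19 = 3.71^-0.19 = 0.7795
D_tc = 1.17 × 44.01 × 47.60 × 0.7795 = 1911 m
D_f = 1.2 × 1911 = 2293 m
     = 2.293 km

D_f ≈ 2.29 km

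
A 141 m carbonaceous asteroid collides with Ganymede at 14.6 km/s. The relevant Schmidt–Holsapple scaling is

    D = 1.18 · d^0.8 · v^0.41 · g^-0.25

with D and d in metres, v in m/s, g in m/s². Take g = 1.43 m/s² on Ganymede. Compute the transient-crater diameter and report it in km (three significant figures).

D ≈ 2.88 km

In SI units: v = 14600 m/s.
d^0.8 = 141^0.8 = 52.41
v^0.41 = 14600^0.41 = 50.98
g^-0.25 = 1.43^-0.25 = 0.9145
D = 1.18 × 52.41 × 50.98 × 0.9145 = 2883 m
   = 2.883 km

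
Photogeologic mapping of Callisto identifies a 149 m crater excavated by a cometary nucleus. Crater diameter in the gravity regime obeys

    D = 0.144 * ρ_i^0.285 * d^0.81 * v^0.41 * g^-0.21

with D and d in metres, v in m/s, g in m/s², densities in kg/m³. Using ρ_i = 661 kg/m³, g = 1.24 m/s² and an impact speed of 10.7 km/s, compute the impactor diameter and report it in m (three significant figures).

d ≈ 5.18 m

Rearranging for d: d = [D / (0.144 · 661^0.285 · 10700^0.41 · 1.24^-0.21)]^(1/0.81).
661^0.285 = 6.364
10700^0.41 = 44.88
1.24^-0.21 = 0.9558
Denominator = 0.144 × 6.364 × 44.88 × 0.9558 = 39.31
D / 39.31 = 149 / 39.31 = 3.790
d = 3.790^(1/0.81) = 3.790^1.2346 = 5.181 m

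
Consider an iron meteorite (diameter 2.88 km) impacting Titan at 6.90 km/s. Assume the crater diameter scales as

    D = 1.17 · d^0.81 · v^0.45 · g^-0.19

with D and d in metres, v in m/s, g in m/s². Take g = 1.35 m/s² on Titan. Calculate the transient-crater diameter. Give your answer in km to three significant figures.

In SI units: d = 2880 m, v = 6900 m/s.
d^0.81 = 2880^0.81 = 634.0
v^0.45 = 6900^0.45 = 53.39
g^-0.19 = 1.35^-0.19 = 0.9446
D = 1.17 × 634.0 × 53.39 × 0.9446 = 37410 m
   = 37.41 km

D ≈ 37.4 km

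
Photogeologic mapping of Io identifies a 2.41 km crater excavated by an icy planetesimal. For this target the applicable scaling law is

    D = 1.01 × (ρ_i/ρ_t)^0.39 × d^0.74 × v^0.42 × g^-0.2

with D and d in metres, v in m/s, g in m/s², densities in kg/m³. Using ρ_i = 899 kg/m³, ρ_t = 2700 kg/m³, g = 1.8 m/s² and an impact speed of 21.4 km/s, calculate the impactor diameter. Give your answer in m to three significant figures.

d ≈ 268 m

Rearranging for d: d = [D / (1.01 · (899/2700)^0.39 · 21400^0.42 · 1.8^-0.2)]^(1/0.74).
D = 2410 m.
(899/2700)^0.39 = 0.6512
21400^0.42 = 65.88
1.8^-0.2 = 0.8891
Denominator = 1.01 × 0.6512 × 65.88 × 0.8891 = 38.52
D / 38.52 = 2410 / 38.52 = 62.56
d = 62.56^(1/0.74) = 62.56^1.3514 = 267.6 m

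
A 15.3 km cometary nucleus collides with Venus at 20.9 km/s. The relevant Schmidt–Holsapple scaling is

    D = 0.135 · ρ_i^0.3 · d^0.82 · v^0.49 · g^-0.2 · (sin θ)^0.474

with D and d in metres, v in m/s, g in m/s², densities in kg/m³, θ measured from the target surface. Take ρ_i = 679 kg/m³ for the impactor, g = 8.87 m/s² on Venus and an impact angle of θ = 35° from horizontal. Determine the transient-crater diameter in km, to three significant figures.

In SI units: d = 15300 m, v = 20900 m/s.
ρ_i^0.3 = 679^0.3 = 7.072
d^0.82 = 15300^0.82 = 2701
v^0.49 = 20900^0.49 = 130.9
g^-0.2 = 8.87^-0.2 = 0.6463
(sin 35°)^0.474 = 0.5736^0.474 = 0.7684
D = 0.135 × 7.072 × 2701 × 130.9 × 0.6463 × 0.7684 = 1.676 × 10^5 m
   = 167.6 km

D ≈ 168 km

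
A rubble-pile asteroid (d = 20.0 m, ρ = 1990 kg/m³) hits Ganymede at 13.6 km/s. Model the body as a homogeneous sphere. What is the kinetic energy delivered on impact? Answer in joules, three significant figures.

v = 13600 m/s.
Mass m = (π/6) ρ d³ = (π/6) × 1990 × (20)³ = 8.336 × 10^6 kg
E = ½ m v² = 0.5 × 8.336 × 10^6 × (13600)² = 7.709 × 10^14 J

E ≈ 7.71 × 10^14 J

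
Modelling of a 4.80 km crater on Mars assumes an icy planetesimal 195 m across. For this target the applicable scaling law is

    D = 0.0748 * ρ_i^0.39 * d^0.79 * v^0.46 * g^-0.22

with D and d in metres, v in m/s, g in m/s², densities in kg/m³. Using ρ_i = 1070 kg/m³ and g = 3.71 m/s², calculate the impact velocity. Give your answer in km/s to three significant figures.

Rearranging for v: v = [D / (0.0748 · 1070^0.39 · 195^0.79 · 3.71^-0.22)]^(1/0.46).
D = 4800 m.
1070^0.39 = 15.19
195^0.79 = 64.44
3.71^-0.22 = 0.7494
Denominator = 0.0748 × 15.19 × 64.44 × 0.7494 = 54.87
D / 54.87 = 4800 / 54.87 = 87.48
v = 87.48^(1/0.46) = 87.48^2.1739 = 16654 m/s

v ≈ 16.7 km/s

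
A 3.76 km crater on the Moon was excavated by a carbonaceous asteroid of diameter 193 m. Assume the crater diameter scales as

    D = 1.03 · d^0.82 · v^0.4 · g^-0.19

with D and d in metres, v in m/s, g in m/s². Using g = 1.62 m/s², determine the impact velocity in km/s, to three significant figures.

v ≈ 20.9 km/s

Rearranging for v: v = [D / (1.03 · 193^0.82 · 1.62^-0.19)]^(1/0.4).
D = 3760 m.
193^0.82 = 74.84
1.62^-0.19 = 0.9124
Denominator = 1.03 × 74.84 × 0.9124 = 70.33
D / 70.33 = 3760 / 70.33 = 53.46
v = 53.46^(1/0.4) = 53.46^2.5 = 20896 m/s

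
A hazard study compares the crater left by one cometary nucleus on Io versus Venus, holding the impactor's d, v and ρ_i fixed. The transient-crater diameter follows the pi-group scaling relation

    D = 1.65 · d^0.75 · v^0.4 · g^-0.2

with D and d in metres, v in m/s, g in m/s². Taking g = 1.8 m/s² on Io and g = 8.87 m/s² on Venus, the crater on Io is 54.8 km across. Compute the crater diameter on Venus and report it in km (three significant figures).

All impactor-dependent factors cancel in the ratio, leaving D_Venus/D_Io = (g_Venus/g_Io)^-0.2.
(8.87/1.8)^-0.2 = 4.928^-0.2 = 0.7269
D_Venus = 0.7269 × 54.8 km = 39.8 km

D ≈ 39.8 km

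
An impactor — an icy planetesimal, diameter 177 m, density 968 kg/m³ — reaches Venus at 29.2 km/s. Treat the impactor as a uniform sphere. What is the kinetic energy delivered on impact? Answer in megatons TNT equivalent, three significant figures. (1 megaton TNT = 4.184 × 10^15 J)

v = 29200 m/s.
Mass m = (π/6) ρ d³ = (π/6) × 968 × (177)³ = 2.811 × 10^9 kg
E = ½ m v² = 0.5 × 2.811 × 10^9 × (29200)² = 1.198 × 10^18 J
   = 1.198 × 10^18 / 4.184×10^15 = 286.3 Mt

E ≈ 286 Mt TNT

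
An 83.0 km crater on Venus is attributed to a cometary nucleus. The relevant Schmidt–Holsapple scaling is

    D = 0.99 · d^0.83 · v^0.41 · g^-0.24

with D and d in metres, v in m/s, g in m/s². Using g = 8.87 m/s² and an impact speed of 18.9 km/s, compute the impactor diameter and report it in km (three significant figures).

Rearranging for d: d = [D / (0.99 · 18900^0.41 · 8.87^-0.24)]^(1/0.83).
D = 83000 m.
18900^0.41 = 56.67
8.87^-0.24 = 0.5922
Denominator = 0.99 × 56.67 × 0.5922 = 33.22
D / 33.22 = 83000 / 33.22 = 2498
d = 2498^(1/0.83) = 2498^1.2048 = 12400 m

d ≈ 12.4 km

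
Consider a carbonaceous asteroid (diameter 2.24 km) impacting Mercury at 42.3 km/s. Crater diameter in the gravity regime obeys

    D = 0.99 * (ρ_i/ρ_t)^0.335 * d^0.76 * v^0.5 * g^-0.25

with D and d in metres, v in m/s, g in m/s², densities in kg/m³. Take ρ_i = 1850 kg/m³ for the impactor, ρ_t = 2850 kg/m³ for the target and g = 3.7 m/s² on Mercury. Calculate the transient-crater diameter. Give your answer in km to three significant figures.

D ≈ 44.7 km

In SI units: d = 2240 m, v = 42300 m/s.
(ρ_i/ρ_t)^0.335 = (1850/2850)^0.335 = 0.8652
d^0.76 = 2240^0.76 = 351.7
v^0.5 = 42300^0.5 = 205.7
g^-0.25 = 3.7^-0.25 = 0.7210
D = 0.99 × 0.8652 × 351.7 × 205.7 × 0.7210 = 44678 m
   = 44.68 km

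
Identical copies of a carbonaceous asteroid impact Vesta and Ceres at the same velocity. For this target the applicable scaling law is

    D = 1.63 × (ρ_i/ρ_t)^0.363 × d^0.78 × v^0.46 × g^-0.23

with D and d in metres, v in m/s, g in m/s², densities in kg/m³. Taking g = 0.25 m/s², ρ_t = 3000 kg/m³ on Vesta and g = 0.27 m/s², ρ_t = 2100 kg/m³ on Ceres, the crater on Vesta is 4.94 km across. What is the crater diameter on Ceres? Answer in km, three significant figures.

D ≈ 5.52 km

The impactor-only factors (d, v, ρ_i) cancel in the ratio, leaving D_Ceres/D_Vesta = (g_Ceres/g_Vesta)^-0.23 · (ρ_t,Vesta/ρ_t,Ceres)^0.363.
(0.27/0.25)^-0.23 = 1.080^-0.23 = 0.9825
(3000/2100)^0.363 = 1.429^0.363 = 1.138
Ratio = 0.9825 × 1.138 = 1.118
D_Ceres = 1.118 × 4.94 km = 5.52 km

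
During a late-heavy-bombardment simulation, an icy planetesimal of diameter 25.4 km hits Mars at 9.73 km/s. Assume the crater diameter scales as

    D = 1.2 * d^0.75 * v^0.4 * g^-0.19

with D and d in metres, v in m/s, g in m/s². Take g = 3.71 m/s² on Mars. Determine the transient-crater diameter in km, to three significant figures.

In SI units: d = 25400 m, v = 9730 m/s.
d^0.75 = 25400^0.75 = 2012
v^0.4 = 9730^0.4 = 39.38
g^-0.19 = 3.71^-0.19 = 0.7795
D = 1.2 × 2012 × 39.38 × 0.7795 = 74114 m
   = 74.11 km

D ≈ 74.1 km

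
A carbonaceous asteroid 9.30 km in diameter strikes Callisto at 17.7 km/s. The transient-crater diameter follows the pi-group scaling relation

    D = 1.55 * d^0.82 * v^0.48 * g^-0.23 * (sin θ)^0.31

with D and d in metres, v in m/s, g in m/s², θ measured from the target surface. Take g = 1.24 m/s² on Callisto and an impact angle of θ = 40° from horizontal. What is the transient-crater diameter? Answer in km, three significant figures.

In SI units: d = 9300 m, v = 17700 m/s.
d^0.82 = 9300^0.82 = 1795
v^0.48 = 17700^0.48 = 109.4
g^-0.23 = 1.24^-0.23 = 0.9517
(sin 40°)^0.31 = 0.6428^0.31 = 0.8720
D = 1.55 × 1795 × 109.4 × 0.9517 × 0.8720 = 2.526 × 10^5 m
   = 252.6 km

D ≈ 253 km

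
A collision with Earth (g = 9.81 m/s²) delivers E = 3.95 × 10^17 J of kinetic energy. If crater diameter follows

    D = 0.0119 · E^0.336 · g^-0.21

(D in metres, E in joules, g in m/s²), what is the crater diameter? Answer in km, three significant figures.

D ≈ 6.02 km

E^0.336 = (3.95 × 10^17)^0.336 = 8.174 × 10^5
g^-0.21 = 9.81^-0.21 = 0.6191
D = 0.0119 × 8.174 × 10^5 × 0.6191 = 6022 m
   = 6.022 km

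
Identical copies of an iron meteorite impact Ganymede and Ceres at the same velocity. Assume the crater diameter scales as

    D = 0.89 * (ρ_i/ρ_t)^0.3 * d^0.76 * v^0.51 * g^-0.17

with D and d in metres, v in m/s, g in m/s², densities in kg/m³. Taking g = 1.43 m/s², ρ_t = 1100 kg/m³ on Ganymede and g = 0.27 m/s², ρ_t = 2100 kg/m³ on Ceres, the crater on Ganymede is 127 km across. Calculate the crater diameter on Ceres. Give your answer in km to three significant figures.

D ≈ 139 km

The impactor-only factors (d, v, ρ_i) cancel in the ratio, leaving D_Ceres/D_Ganymede = (g_Ceres/g_Ganymede)^-0.17 · (ρ_t,Ganymede/ρ_t,Ceres)^0.3.
(0.27/1.43)^-0.17 = 0.1888^-0.17 = 1.328
(1100/2100)^0.3 = 0.5238^0.3 = 0.8237
Ratio = 1.328 × 0.8237 = 1.094
D_Ceres = 1.094 × 127 km = 139 km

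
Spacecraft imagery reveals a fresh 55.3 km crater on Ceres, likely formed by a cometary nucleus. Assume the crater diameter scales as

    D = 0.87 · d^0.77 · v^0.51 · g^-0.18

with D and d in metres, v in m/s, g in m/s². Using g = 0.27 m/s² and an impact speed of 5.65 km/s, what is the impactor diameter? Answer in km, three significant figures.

d ≈ 4.17 km

Rearranging for d: d = [D / (0.87 · 5650^0.51 · 0.27^-0.18)]^(1/0.77).
D = 55300 m.
5650^0.51 = 81.95
0.27^-0.18 = 1.266
Denominator = 0.87 × 81.95 × 1.266 = 90.26
D / 90.26 = 55300 / 90.26 = 612.7
d = 612.7^(1/0.77) = 612.7^1.2987 = 4167 m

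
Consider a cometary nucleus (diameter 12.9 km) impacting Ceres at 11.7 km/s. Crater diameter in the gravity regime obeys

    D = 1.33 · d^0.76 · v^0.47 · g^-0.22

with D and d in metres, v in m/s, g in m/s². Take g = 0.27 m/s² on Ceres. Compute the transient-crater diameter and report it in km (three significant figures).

D ≈ 193 km

In SI units: d = 12900 m, v = 11700 m/s.
d^0.76 = 12900^0.76 = 1331
v^0.47 = 11700^0.47 = 81.67
g^-0.22 = 0.27^-0.22 = 1.334
D = 1.33 × 1331 × 81.67 × 1.334 = 1.929 × 10^5 m
   = 192.9 km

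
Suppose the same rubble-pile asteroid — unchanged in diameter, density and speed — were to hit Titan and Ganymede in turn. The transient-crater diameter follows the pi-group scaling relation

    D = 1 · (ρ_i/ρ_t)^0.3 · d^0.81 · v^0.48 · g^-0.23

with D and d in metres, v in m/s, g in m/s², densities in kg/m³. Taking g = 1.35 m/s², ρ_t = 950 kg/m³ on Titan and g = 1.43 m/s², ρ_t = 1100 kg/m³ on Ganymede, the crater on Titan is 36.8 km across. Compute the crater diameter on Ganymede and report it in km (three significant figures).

The impactor-only factors (d, v, ρ_i) cancel in the ratio, leaving D_Ganymede/D_Titan = (g_Ganymede/g_Titan)^-0.23 · (ρ_t,Titan/ρ_t,Ganymede)^0.3.
(1.43/1.35)^-0.23 = 1.059^-0.23 = 0.9869
(950/1100)^0.3 = 0.8636^0.3 = 0.9570
Ratio = 0.9869 × 0.9570 = 0.9445
D_Ganymede = 0.9445 × 36.8 km = 34.8 km

D ≈ 34.8 km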